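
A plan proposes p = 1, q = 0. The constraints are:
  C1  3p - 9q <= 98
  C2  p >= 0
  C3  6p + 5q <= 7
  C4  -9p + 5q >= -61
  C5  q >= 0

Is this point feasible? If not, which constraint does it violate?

feasible

C1: 3 ≤ 98 ✓
C2: 1 ≥ 0 ✓
C3: 6 ≤ 7 ✓
C4: -9 ≥ -61 ✓
C5: 0 ≥ 0 ✓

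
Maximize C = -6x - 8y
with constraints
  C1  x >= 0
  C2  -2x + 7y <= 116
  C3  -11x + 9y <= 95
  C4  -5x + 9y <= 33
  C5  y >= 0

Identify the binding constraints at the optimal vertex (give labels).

C1 and C5

Corner points and C = -6x - 8y:
  (0, 11/3) → C = -88/3
  (0, 0) → C = 0
  (813/17, 514/17) → C = -8990/17
The feasible region is unbounded (it extends along (7, 2), (1, 0)), but C strictly decreases along every unbounded feasible direction, so there is no improving ray and the maximum is attained at a vertex.

The maximum is at (0, 0). Substituting into each constraint, equality holds for C1 and C5; the remaining constraints have slack.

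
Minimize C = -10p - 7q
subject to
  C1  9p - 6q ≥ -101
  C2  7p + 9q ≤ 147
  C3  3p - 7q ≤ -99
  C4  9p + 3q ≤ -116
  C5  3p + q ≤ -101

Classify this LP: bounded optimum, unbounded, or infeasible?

infeasible

The boundaries 9p - 6q = -101 and 3p + q = -101 meet at (-707/27, -202/9), but that point violates 3p - 7q ≤ -99. Every candidate vertex is excluded by some other constraint, so the feasible region is empty.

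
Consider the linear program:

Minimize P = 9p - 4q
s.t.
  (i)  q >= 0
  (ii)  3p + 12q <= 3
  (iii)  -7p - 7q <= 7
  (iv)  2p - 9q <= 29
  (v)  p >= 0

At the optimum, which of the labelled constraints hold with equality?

Vertices and P = 9p - 4q:
  (1, 0) → P = 9
  (0, 0) → P = 0
  (0, 1/4) → P = -1

The minimum is at (0, 1/4). Substituting into each constraint, equality holds for (ii) and (v); the remaining constraints have slack.

(ii) and (v)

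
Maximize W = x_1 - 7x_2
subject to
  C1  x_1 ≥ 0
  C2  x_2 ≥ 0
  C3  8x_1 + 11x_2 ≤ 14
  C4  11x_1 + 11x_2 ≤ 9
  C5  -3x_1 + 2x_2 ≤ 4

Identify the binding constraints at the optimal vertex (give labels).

Extreme points and W = x_1 - 7x_2:
  (0, 0) → W = 0
  (0, 9/11) → W = -63/11
  (9/11, 0) → W = 9/11

The maximum is at (9/11, 0). Substituting into each constraint, equality holds for C2 and C4; the remaining constraints have slack.

C2 and C4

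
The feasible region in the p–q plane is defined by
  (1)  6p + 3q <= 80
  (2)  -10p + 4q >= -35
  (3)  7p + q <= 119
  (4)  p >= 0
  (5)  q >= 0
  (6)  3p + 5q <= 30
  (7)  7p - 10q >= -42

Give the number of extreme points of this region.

Pairwise boundary intersections that survive every other constraint:
  (7/2, 0)
  (295/62, 195/62)
  (0, 0)
  (0, 21/5)
  (18/13, 336/65)

5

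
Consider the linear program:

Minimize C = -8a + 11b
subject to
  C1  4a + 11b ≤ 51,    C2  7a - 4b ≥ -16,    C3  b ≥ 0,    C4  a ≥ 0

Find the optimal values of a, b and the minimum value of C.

Vertices and C = -8a + 11b:
  (28/93, 421/93) → C = 1469/31
  (51/4, 0) → C = -102
  (0, 4) → C = 44
  (0, 0) → C = 0

The optimum lies where 4a + 11b = 51 and b = 0.
Solving simultaneously gives a = 51/4, b = 0.

a = 51/4, b = 0, minimum C = -102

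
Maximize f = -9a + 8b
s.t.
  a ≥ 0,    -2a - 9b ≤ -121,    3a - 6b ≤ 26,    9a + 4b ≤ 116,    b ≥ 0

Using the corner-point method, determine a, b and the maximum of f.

a = 0, b = 29, maximum f = 232

Corner points and f = -9a + 8b:
  (0, 121/9) → f = 968/9
  (0, 29) → f = 232
  (560/73, 857/73) → f = 1816/73

The optimum lies where a = 0 and 9a + 4b = 116.
Solving simultaneously gives a = 0, b = 29.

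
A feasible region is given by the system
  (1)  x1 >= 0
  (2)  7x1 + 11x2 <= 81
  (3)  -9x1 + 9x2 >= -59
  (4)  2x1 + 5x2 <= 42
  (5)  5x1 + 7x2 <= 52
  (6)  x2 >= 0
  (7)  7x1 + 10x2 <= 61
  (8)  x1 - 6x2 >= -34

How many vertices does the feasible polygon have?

Pairwise boundary intersections that survive every other constraint:
  (0, 0)
  (0, 17/3)
  (59/9, 0)
  (67/9, 8/9)
  (1/2, 23/4)

5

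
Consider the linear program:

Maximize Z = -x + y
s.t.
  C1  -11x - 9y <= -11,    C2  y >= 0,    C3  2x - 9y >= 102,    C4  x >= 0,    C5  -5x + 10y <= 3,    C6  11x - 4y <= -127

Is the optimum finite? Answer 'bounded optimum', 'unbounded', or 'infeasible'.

The boundaries y = 0 and 2x - 9y = 102 meet at (51, 0), but that point violates 11x - 4y ≤ -127. Every candidate vertex is excluded by some other constraint, so the feasible region is empty.

infeasible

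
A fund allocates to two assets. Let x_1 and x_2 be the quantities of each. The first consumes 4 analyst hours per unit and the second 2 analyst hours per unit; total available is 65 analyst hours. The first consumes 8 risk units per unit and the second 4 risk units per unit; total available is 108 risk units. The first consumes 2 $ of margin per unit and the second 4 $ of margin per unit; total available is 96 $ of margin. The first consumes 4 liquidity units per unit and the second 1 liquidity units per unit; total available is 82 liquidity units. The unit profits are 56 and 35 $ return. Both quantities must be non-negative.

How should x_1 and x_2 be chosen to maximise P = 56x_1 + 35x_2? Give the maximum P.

Corner points and P = 56x_1 + 35x_2:
  (0, 0) → P = 0
  (0, 24) → P = 840
  (27/2, 0) → P = 756
  (2, 23) → P = 917

The optimum lies where 8x_1 + 4x_2 = 108 and 2x_1 + 4x_2 = 96.
Solving simultaneously gives x_1 = 2, x_2 = 23.

x_1 = 2, x_2 = 23, maximum P = 917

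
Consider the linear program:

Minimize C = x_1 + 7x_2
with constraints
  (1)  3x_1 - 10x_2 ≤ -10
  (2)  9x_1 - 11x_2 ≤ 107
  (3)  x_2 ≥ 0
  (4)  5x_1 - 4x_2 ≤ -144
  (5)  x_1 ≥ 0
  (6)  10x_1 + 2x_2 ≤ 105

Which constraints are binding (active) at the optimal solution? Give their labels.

(4) and (5)

Feasible corners and C = x_1 + 7x_2:
  (0, 36) → C = 252
  (66/25, 393/10) → C = 13887/50
  (0, 105/2) → C = 735/2

The minimum is at (0, 36). Substituting into each constraint, equality holds for (4) and (5); the remaining constraints have slack.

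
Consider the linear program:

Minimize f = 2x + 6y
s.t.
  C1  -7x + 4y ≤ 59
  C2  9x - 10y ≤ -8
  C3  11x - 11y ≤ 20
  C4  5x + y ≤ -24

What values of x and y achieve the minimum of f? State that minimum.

x = -279/17, y = -475/34, minimum f = -1983/17

Extreme points and f = 2x + 6y:
  (-279/17, -475/34) → f = -1983/17
  (-155/27, 127/27) → f = 452/27
  (-248/59, -176/59) → f = -1552/59

The optimum lies where -7x + 4y = 59 and 9x - 10y = -8.
Solving simultaneously gives x = -279/17, y = -475/34.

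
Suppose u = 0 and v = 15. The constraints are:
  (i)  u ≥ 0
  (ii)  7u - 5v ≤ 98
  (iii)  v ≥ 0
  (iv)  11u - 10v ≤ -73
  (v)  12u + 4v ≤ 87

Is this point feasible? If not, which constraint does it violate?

(i): 0 ≥ 0 ✓
(ii): -75 ≤ 98 ✓
(iii): 15 ≥ 0 ✓
(iv): -150 ≤ -73 ✓
(v): 60 ≤ 87 ✓

feasible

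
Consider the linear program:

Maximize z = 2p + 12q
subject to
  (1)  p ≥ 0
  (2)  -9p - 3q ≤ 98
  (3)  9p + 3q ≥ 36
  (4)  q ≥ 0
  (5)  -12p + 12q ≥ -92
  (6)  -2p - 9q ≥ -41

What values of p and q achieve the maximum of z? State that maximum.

The binding constraints are 9p + 3q = 36 and -2p - 9q = -41.
Solving simultaneously gives p = 67/25, q = 99/25.

p = 67/25, q = 99/25, maximum z = 1322/25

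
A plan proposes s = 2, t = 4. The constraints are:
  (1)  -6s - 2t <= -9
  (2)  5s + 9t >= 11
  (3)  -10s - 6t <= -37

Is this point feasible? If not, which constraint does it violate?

(1): -20 ≤ -9 ✓
(2): 46 ≥ 11 ✓
(3): -44 ≤ -37 ✓

feasible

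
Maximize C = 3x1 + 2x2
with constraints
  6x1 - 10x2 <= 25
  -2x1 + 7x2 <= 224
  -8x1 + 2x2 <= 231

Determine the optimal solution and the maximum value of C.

x1 = 2415/22, x2 = 697/11, maximum C = 10033/22

Extreme points and C = 3x1 + 2x2:
  (2415/22, 697/11) → C = 10033/22
  (-590/17, -793/34) → C = -2563/17
  (-1169/52, 665/26) → C = -847/52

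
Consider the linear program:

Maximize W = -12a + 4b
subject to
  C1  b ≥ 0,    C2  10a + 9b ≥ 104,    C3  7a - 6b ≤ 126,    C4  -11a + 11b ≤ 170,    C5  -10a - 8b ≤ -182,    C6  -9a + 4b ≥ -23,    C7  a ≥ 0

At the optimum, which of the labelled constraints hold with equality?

C4 and C5

Corner points and W = -12a + 4b:
  (107/33, 617/33) → W = 1184/33
  (933/55, 1783/55) → W = -4064/55
  (57/7, 88/7) → W = -332/7

The maximum is at (107/33, 617/33). Substituting into each constraint, equality holds for C4 and C5; the remaining constraints have slack.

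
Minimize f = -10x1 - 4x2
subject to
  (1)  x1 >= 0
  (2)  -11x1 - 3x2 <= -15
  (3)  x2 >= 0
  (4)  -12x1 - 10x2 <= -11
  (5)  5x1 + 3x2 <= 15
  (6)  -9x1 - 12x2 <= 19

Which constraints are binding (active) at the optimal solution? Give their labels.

(3) and (5)

Feasible corners and f = -10x1 - 4x2:
  (0, 5) → f = -20
  (15/11, 0) → f = -150/11
  (3, 0) → f = -30

The minimum is at (3, 0). Substituting into each constraint, equality holds for (3) and (5); the remaining constraints have slack.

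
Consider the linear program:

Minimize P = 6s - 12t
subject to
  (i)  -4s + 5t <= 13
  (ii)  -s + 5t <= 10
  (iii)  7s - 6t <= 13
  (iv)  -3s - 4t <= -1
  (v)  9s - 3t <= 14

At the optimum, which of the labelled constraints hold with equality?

Vertices and P = 6s - 12t:
  (-1, 9/5) → P = -138/5
  (-47/31, 43/31) → P = -798/31
  (50/21, 52/21) → P = -108/7
  (29/23, -16/23) → P = 366/23
  (15/11, -19/33) → P = 166/11

The minimum is at (-1, 9/5). Substituting into each constraint, equality holds for (i) and (ii); the remaining constraints have slack.

(i) and (ii)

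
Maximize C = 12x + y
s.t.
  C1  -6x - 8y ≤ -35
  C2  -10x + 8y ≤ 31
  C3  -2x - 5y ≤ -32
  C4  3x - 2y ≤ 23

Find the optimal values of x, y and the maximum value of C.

Feasible corners and C = 12x + y:
  (101/66, 191/33) → C = 797/33
  (123/2, 323/4) → C = 3275/4
  (179/19, 50/19) → C = 2198/19

The optimum lies where -10x + 8y = 31 and 3x - 2y = 23.
Solving simultaneously gives x = 123/2, y = 323/4.

x = 123/2, y = 323/4, maximum C = 3275/4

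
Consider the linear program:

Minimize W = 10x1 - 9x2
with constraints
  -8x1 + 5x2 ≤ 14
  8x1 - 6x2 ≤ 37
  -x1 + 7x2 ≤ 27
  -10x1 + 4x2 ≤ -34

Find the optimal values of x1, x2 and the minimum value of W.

x1 = 173/33, x2 = 152/33, minimum W = 362/33

Feasible corners and W = 10x1 - 9x2:
  (421/50, 253/50) → W = 1933/50
  (2, -7/2) → W = 103/2
  (173/33, 152/33) → W = 362/33

The binding constraints are -x1 + 7x2 = 27 and -10x1 + 4x2 = -34.
Solving simultaneously gives x1 = 173/33, x2 = 152/33.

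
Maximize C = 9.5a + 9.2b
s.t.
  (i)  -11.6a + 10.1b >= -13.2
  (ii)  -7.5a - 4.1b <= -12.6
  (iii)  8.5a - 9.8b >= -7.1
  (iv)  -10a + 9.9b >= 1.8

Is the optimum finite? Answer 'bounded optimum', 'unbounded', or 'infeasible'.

bounded optimum

Feasible corners and C = 9.5a + 9.2b:
  (9437/10835, 3207/2167) → C = 474347/21670
  (11736/11525, 558/461) → C = 239832/11525
  (1053/277, 1114/277) → C = 202523/2770
The feasible region has finitely many vertices and no improving ray; the maximum is 202523/2770 at (1053/277, 1114/277).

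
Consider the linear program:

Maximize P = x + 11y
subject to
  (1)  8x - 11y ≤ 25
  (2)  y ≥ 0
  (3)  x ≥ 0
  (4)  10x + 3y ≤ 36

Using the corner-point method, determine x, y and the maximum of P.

Extreme points and P = x + 11y:
  (25/8, 0) → P = 25/8
  (471/134, 19/67) → P = 889/134
  (0, 0) → P = 0
  (0, 12) → P = 132

x = 0, y = 12, maximum P = 132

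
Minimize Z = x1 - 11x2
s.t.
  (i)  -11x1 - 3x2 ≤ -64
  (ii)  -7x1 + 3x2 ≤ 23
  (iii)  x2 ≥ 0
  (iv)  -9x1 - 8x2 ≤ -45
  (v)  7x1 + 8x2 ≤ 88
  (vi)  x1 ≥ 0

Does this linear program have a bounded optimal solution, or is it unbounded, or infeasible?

bounded optimum

Vertices and Z = x1 - 11x2:
  (64/11, 0) → Z = 64/11
  (248/67, 520/67) → Z = -5472/67
  (88/7, 0) → Z = 88/7
The feasible region has finitely many vertices and no improving ray; the minimum is -5472/67 at (248/67, 520/67).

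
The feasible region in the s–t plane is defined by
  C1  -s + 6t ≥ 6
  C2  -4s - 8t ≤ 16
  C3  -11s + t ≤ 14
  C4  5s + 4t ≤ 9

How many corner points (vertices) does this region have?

3

Pairwise boundary intersections that survive every other constraint:
  (-6/5, 4/5)
  (15/17, 39/34)
  (-47/49, 169/49)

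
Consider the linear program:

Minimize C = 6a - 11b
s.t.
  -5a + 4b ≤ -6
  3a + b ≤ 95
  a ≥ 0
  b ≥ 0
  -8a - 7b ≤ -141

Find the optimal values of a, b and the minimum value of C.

Extreme points and C = 6a - 11b:
  (386/17, 457/17) → C = -2711/17
  (606/67, 657/67) → C = -3591/67
  (95/3, 0) → C = 190
  (141/8, 0) → C = 423/4

The binding constraints are -5a + 4b = -6 and 3a + b = 95.
Solving simultaneously gives a = 386/17, b = 457/17.

a = 386/17, b = 457/17, minimum C = -2711/17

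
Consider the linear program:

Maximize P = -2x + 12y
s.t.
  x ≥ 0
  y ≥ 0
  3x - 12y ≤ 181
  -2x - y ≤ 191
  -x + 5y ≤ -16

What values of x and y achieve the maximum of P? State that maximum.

x = 713/3, y = 133/3, maximum P = 170/3

Vertices and P = -2x + 12y:
  (181/3, 0) → P = -362/3
  (16, 0) → P = -32
  (713/3, 133/3) → P = 170/3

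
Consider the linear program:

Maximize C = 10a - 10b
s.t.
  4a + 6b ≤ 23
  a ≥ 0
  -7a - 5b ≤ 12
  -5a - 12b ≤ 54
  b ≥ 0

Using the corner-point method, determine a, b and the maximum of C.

a = 23/4, b = 0, maximum C = 115/2

Feasible corners and C = 10a - 10b:
  (0, 23/6) → C = -115/3
  (23/4, 0) → C = 115/2
  (0, 0) → C = 0

At the optimal vertex, 4a + 6b = 23 and b = 0.
Solving simultaneously gives a = 23/4, b = 0.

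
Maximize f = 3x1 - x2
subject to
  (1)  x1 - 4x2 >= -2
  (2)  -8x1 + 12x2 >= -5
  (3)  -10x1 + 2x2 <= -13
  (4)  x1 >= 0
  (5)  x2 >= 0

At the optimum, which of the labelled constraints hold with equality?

Corner points and f = 3x1 - x2:
  (11/5, 21/20) → f = 111/20
  (28/19, 33/38) → f = 135/38
  (73/52, 27/52) → f = 48/13

The maximum is at (11/5, 21/20). Substituting into each constraint, equality holds for (1) and (2); the remaining constraints have slack.

(1) and (2)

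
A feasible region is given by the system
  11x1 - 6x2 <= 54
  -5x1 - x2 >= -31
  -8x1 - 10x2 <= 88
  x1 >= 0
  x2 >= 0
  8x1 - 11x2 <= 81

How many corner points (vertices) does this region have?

4

Pairwise boundary intersections that survive every other constraint:
  (240/41, 71/41)
  (54/11, 0)
  (0, 31)
  (0, 0)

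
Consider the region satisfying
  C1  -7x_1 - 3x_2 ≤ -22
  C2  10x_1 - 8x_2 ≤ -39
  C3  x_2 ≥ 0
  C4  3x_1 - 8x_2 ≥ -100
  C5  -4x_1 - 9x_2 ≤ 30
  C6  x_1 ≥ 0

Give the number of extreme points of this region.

Of the 15 pairwise boundary intersections, those satisfying every inequality are:
  (59/86, 493/86)
  (0, 22/3)
  (61/7, 883/56)
  (0, 25/2)

4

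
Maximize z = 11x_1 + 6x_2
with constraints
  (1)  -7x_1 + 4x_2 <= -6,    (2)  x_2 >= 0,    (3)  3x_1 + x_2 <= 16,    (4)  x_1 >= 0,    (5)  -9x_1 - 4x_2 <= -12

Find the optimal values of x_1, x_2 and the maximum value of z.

x_1 = 70/19, x_2 = 94/19, maximum z = 1334/19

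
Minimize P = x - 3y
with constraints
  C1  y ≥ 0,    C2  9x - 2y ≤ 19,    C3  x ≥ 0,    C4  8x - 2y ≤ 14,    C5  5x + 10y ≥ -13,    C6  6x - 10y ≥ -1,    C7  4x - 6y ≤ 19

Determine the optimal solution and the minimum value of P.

x = 71/34, y = 23/17, minimum P = -67/34

Corner points and P = x - 3y:
  (0, 0) → P = 0
  (7/4, 0) → P = 7/4
  (0, 1/10) → P = -3/10
  (71/34, 23/17) → P = -67/34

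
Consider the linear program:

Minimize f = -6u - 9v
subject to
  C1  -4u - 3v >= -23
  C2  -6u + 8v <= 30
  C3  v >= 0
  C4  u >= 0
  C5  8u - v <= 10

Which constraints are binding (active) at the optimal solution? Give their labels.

Corner points and f = -6u - 9v:
  (47/25, 129/25) → f = -1443/25
  (53/28, 36/7) → f = -807/14
  (0, 15/4) → f = -135/4
  (0, 0) → f = 0
  (5/4, 0) → f = -15/2

The minimum is at (47/25, 129/25). Substituting into each constraint, equality holds for C1 and C2; the remaining constraints have slack.

C1 and C2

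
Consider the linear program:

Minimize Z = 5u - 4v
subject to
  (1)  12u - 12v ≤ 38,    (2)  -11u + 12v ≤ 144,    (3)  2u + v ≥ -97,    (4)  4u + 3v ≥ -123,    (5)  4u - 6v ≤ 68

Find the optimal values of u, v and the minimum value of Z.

u = -212/9, v = -259/27, minimum Z = -2144/27

Corner points and Z = 5u - 4v:
  (182, 1073/6) → Z = 584/3
  (-227/14, -407/21) → Z = -149/42
  (-212/9, -259/27) → Z = -2144/27

At the optimal vertex, -11u + 12v = 144 and 4u + 3v = -123.
Solving simultaneously gives u = -212/9, v = -259/27.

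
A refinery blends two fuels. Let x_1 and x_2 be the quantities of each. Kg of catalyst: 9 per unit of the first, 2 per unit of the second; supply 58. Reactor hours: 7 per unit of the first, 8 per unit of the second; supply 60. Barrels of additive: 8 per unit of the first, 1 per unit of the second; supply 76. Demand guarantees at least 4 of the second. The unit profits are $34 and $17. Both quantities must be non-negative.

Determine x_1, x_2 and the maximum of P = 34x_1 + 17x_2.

Corner points and P = 34x_1 + 17x_2:
  (0, 15/2) → P = 255/2
  (0, 4) → P = 68
  (4, 4) → P = 204

The optimum lies where 7x_1 + 8x_2 = 60 and x_2 = 4.
Solving simultaneously gives x_1 = 4, x_2 = 4.

x_1 = 4, x_2 = 4, maximum P = 204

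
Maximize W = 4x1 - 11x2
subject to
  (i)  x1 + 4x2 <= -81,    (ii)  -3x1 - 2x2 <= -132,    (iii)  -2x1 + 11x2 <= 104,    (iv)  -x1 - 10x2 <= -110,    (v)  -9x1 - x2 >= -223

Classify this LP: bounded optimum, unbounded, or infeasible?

The boundaries -x1 - 10x2 = -110 and -9x1 - x2 = -223 meet at (2120/89, 767/89), but that point violates x1 + 4x2 ≤ -81. Every candidate vertex is excluded by some other constraint, so the feasible region is empty.

infeasible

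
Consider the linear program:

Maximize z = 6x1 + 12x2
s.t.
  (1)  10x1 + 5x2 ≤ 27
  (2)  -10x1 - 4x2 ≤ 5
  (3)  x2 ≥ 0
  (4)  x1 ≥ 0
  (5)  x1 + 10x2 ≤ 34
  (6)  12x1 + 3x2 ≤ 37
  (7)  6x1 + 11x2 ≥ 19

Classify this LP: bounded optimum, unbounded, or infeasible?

bounded optimum

Extreme points and z = 6x1 + 12x2:
  (20/19, 313/95) → z = 4356/95
  (101/40, 7/20) → z = 387/20
  (0, 17/5) → z = 204/5
  (0, 19/11) → z = 228/11
The feasible region has finitely many vertices and no improving ray; the maximum is 4356/95 at (20/19, 313/95).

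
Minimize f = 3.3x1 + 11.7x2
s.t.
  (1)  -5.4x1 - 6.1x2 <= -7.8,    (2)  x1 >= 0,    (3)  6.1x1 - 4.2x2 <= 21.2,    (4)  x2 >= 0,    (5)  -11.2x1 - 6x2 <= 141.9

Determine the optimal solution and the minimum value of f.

x1 = 13/9, x2 = 0, minimum f = 143/30

The feasible region is unbounded (it extends along (0, 1), (42, 61)), but f strictly increases along every unbounded feasible direction, so there is no improving ray and the minimum is attained at a vertex.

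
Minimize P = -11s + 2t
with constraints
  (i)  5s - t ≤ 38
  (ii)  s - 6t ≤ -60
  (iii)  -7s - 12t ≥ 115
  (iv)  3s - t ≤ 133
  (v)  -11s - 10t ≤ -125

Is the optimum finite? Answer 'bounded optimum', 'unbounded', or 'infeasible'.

infeasible

The boundaries 5s - t = 38 and s - 6t = -60 meet at (288/29, 338/29), but that point violates -7s - 12t ≥ 115. Every candidate vertex is excluded by some other constraint, so the feasible region is empty.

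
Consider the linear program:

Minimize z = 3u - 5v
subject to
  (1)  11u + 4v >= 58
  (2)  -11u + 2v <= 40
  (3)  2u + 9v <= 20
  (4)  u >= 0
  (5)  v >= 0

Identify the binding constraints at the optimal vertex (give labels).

Extreme points and z = 3u - 5v:
  (34/7, 8/7) → z = 62/7
  (58/11, 0) → z = 174/11
  (10, 0) → z = 30

The minimum is at (34/7, 8/7). Substituting into each constraint, equality holds for (1) and (3); the remaining constraints have slack.

(1) and (3)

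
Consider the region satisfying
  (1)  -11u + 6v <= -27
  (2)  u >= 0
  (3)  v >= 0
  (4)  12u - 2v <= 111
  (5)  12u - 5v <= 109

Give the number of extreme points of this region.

The feasible vertices (each the meet of two boundaries and inside every other half-plane) are:
  (27/11, 0)
  (306/25, 897/50)
  (109/12, 0)
  (337/36, 2/3)

4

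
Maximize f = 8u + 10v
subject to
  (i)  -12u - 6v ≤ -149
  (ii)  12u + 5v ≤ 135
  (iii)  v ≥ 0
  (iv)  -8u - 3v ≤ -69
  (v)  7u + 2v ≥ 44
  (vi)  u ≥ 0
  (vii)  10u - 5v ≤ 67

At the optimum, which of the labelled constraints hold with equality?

(ii) and (vi)

Corner points and f = 8u + 10v:
  (65/12, 14) → f = 550/3
  (0, 149/6) → f = 745/3
  (0, 27) → f = 270

The maximum is at (0, 27). Substituting into each constraint, equality holds for (ii) and (vi); the remaining constraints have slack.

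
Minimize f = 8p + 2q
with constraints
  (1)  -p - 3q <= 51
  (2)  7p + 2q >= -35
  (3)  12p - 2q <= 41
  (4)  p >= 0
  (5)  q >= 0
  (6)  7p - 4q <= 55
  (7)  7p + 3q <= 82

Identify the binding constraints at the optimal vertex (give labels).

Extreme points and f = 8p + 2q:
  (41/12, 0) → f = 82/3
  (287/50, 697/50) → f = 369/5
  (0, 0) → f = 0
  (0, 82/3) → f = 164/3

The minimum is at (0, 0). Substituting into each constraint, equality holds for (4) and (5); the remaining constraints have slack.

(4) and (5)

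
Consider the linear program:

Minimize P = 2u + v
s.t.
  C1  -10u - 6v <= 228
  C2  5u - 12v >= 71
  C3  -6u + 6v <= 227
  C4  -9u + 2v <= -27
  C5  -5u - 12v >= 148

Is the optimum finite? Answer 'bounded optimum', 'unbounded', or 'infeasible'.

Vertices and P = 2u + v:
  (-147/37, -1161/37) → P = -1455/37
  (14/59, -1467/118) → P = -1411/118
The feasible region has finitely many vertices and no improving ray; the minimum is -1455/37 at (-147/37, -1161/37).

bounded optimum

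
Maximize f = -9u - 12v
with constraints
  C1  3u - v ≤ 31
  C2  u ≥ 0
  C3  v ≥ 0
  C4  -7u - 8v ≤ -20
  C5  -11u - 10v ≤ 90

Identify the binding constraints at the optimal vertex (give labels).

Vertices and f = -9u - 12v:
  (31/3, 0) → f = -93
  (0, 5/2) → f = -30
  (20/7, 0) → f = -180/7
The feasible region is unbounded (it extends along (0, 1), (1, 3)), but f strictly decreases along every unbounded feasible direction, so there is no improving ray and the maximum is attained at a vertex.

The maximum is at (20/7, 0). Substituting into each constraint, equality holds for C3 and C4; the remaining constraints have slack.

C3 and C4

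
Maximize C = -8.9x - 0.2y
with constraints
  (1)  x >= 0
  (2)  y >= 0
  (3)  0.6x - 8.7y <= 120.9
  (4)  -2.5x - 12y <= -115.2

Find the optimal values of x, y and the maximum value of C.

x = 0, y = 9.6, maximum C = -1.92

Corner points and C = -8.9x - 0.2y:
  (0, 9.6) → C = -1.92
  (201.5, 0) → C = -1793.35
  (46.08, 0) → C = -410.112
The feasible region is unbounded (it extends along (0, 1), (29, 2)), but C strictly decreases along every unbounded feasible direction, so there is no improving ray and the maximum is attained at a vertex.

At the optimal vertex, x = 0 and -2.5x - 12y = -115.2.
Solving simultaneously gives x = 0, y = 9.6.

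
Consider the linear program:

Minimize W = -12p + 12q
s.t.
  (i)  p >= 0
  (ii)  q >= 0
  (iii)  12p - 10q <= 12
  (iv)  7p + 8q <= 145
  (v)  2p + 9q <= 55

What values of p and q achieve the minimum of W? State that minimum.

Extreme points and W = -12p + 12q:
  (0, 0) → W = 0
  (0, 55/9) → W = 220/3
  (1, 0) → W = -12
  (329/64, 159/32) → W = -33/16

The binding constraints are q = 0 and 12p - 10q = 12.
Solving simultaneously gives p = 1, q = 0.

p = 1, q = 0, minimum W = -12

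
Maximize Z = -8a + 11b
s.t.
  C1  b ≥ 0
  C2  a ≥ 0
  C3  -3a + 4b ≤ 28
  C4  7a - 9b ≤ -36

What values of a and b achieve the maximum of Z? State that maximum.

a = 108, b = 88, maximum Z = 104

Corner points and Z = -8a + 11b:
  (0, 7) → Z = 77
  (0, 4) → Z = 44
  (108, 88) → Z = 104

The binding constraints are -3a + 4b = 28 and 7a - 9b = -36.
Solving simultaneously gives a = 108, b = 88.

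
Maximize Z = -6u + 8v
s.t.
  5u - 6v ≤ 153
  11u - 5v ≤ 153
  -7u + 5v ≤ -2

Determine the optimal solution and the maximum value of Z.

Corner points and Z = -6u + 8v:
  (153/41, -918/41) → Z = -8262/41
  (-753/17, -1061/17) → Z = -3970/17
  (151/4, 1049/20) → Z = 1931/10

The binding constraints are 11u - 5v = 153 and -7u + 5v = -2.
Solving simultaneously gives u = 151/4, v = 1049/20.

u = 151/4, v = 1049/20, maximum Z = 1931/10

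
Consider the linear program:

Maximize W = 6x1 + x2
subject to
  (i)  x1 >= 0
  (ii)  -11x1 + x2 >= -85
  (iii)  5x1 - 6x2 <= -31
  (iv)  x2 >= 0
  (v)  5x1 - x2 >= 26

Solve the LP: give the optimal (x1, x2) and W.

At the optimal vertex, -11x1 + x2 = -85 and 5x1 - x2 = 26.
Solving simultaneously gives x1 = 59/6, x2 = 139/6.

x1 = 59/6, x2 = 139/6, maximum W = 493/6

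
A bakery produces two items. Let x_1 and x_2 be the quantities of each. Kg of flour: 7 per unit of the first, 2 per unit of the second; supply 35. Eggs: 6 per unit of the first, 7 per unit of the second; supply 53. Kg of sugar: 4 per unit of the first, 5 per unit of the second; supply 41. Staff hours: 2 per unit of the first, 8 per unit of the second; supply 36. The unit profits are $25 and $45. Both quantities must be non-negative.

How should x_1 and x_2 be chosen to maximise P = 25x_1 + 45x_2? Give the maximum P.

Corner points and P = 25x_1 + 45x_2:
  (0, 0) → P = 0
  (0, 9/2) → P = 405/2
  (5, 0) → P = 125
  (4, 7/2) → P = 515/2

The binding constraints are 7x_1 + 2x_2 = 35 and 2x_1 + 8x_2 = 36.
Solving simultaneously gives x_1 = 4, x_2 = 7/2.

x_1 = 4, x_2 = 7/2, maximum P = 515/2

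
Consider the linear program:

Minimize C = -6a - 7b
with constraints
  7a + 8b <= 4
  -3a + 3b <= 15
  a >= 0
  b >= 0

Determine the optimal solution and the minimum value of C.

a = 0, b = 1/2, minimum C = -7/2

Feasible corners and C = -6a - 7b:
  (0, 1/2) → C = -7/2
  (4/7, 0) → C = -24/7
  (0, 0) → C = 0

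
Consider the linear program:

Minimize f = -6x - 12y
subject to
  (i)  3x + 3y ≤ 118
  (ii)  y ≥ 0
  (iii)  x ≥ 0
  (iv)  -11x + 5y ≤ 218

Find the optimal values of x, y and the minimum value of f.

x = 0, y = 118/3, minimum f = -472

Feasible corners and f = -6x - 12y:
  (118/3, 0) → f = -236
  (0, 118/3) → f = -472
  (0, 0) → f = 0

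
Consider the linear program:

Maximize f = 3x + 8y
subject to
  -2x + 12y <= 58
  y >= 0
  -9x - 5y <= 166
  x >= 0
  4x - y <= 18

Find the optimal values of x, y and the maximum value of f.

x = 137/23, y = 134/23, maximum f = 1483/23

At the optimal vertex, -2x + 12y = 58 and 4x - y = 18.
Solving simultaneously gives x = 137/23, y = 134/23.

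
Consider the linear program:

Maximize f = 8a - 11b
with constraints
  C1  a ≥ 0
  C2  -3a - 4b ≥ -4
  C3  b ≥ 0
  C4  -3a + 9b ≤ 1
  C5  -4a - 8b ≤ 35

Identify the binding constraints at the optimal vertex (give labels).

C2 and C3

Vertices and f = 8a - 11b:
  (0, 0) → f = 0
  (0, 1/9) → f = -11/9
  (4/3, 0) → f = 32/3
  (32/39, 5/13) → f = 7/3

The maximum is at (4/3, 0). Substituting into each constraint, equality holds for C2 and C3; the remaining constraints have slack.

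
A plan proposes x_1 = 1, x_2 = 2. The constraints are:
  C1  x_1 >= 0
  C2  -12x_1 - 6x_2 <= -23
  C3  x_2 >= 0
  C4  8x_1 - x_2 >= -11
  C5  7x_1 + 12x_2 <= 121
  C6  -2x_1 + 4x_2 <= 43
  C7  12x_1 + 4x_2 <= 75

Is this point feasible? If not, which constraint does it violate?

feasible

C1: 1 ≥ 0 ✓
C2: -24 ≤ -23 ✓
C3: 2 ≥ 0 ✓
C4: 6 ≥ -11 ✓
C5: 31 ≤ 121 ✓
C6: 6 ≤ 43 ✓
C7: 20 ≤ 75 ✓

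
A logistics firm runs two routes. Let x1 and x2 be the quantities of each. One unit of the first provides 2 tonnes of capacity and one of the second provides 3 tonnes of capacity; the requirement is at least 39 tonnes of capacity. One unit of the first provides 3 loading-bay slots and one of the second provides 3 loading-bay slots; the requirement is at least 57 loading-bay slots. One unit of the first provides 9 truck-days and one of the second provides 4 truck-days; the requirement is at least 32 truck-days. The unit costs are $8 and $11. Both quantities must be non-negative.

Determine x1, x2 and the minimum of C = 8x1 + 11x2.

x1 = 18, x2 = 1, minimum C = 155

Corner points and C = 8x1 + 11x2:
  (0, 19) → C = 209
  (39/2, 0) → C = 156
  (18, 1) → C = 155
The feasible region is unbounded (it extends along (0, 1), (1, 0)), but C strictly increases along every unbounded feasible direction, so there is no improving ray and the minimum is attained at a vertex.

The binding constraints are 2x1 + 3x2 = 39 and 3x1 + 3x2 = 57.
Solving simultaneously gives x1 = 18, x2 = 1.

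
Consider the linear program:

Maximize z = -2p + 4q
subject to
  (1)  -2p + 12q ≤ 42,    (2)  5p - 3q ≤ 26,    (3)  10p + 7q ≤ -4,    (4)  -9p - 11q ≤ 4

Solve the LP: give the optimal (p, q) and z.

p = -51/13, q = 37/13, maximum z = 250/13

Extreme points and z = -2p + 4q:
  (-171/67, 206/67) → z = 1166/67
  (-51/13, 37/13) → z = 250/13
  (-16/47, -4/47) → z = 16/47

The binding constraints are -2p + 12q = 42 and -9p - 11q = 4.
Solving simultaneously gives p = -51/13, q = 37/13.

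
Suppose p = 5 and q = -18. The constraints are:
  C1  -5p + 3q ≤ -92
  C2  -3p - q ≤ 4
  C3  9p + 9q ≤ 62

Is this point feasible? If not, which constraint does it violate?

Constraint C1: -5p + 3q = -79, which is not ≤ -92. All other constraints are satisfied.

not feasible — violates C1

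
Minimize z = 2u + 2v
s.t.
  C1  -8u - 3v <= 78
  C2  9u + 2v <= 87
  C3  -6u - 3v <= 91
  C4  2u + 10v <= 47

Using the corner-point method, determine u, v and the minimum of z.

u = 443/15, v = -447/5, minimum z = -1796/15

At the optimal vertex, 9u + 2v = 87 and -6u - 3v = 91.
Solving simultaneously gives u = 443/15, v = -447/5.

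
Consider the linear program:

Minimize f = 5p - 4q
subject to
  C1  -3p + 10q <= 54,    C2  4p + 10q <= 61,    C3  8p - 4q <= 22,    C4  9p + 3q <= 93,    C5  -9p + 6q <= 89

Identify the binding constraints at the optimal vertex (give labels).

Corner points and f = 5p - 4q:
  (1, 57/10) → f = -89/5
  (-283/36, 73/24) → f = -1853/36
  (29/6, 25/6) → f = 15/2
The feasible region is unbounded (it extends along (-2, -3), (-1, -2)), but f strictly increases along every unbounded feasible direction, so there is no improving ray and the minimum is attained at a vertex.

The minimum is at (-283/36, 73/24). Substituting into each constraint, equality holds for C1 and C5; the remaining constraints have slack.

C1 and C5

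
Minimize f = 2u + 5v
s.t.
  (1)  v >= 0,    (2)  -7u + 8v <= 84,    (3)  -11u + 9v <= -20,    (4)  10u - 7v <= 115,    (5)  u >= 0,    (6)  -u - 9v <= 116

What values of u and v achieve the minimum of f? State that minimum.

u = 20/11, v = 0, minimum f = 40/11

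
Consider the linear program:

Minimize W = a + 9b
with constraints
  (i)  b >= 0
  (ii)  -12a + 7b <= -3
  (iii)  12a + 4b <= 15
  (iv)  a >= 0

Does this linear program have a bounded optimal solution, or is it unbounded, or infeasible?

Corner points and W = a + 9b:
  (1/4, 0) → W = 1/4
  (5/4, 0) → W = 5/4
  (39/44, 12/11) → W = 471/44
The feasible region has finitely many vertices and no improving ray; the minimum is 1/4 at (1/4, 0).

bounded optimum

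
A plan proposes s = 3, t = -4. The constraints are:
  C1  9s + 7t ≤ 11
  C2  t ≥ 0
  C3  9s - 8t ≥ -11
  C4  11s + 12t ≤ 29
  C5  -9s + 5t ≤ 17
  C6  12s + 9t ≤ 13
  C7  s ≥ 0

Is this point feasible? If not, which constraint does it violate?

Constraint C2: t = -4, which is not ≥ 0. All other constraints are satisfied.

not feasible — violates C2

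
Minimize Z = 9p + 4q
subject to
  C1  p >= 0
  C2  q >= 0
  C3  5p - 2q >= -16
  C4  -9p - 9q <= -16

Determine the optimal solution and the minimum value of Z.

Feasible corners and Z = 9p + 4q:
  (0, 8) → Z = 32
  (0, 16/9) → Z = 64/9
  (16/9, 0) → Z = 16
The feasible region is unbounded (it extends along (1, 0), (2, 5)), but Z strictly increases along every unbounded feasible direction, so there is no improving ray and the minimum is attained at a vertex.

At the optimal vertex, p = 0 and -9p - 9q = -16.
Solving simultaneously gives p = 0, q = 16/9.

p = 0, q = 16/9, minimum Z = 64/9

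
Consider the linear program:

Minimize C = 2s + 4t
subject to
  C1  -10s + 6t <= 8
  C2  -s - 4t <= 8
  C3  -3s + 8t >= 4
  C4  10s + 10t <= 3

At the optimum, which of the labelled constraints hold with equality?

C1 and C3

Extreme points and C = 2s + 4t:
  (-20/31, 8/31) → C = -8/31
  (-31/80, 11/16) → C = 79/40
  (-8/55, 49/110) → C = 82/55

The minimum is at (-20/31, 8/31). Substituting into each constraint, equality holds for C1 and C3; the remaining constraints have slack.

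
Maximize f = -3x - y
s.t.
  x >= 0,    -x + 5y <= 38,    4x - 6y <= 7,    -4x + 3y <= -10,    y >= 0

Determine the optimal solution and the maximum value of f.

Corner points and f = -3x - y:
  (263/14, 159/14) → f = -474/7
  (164/17, 162/17) → f = -654/17
  (13/4, 1) → f = -43/4

At the optimal vertex, 4x - 6y = 7 and -4x + 3y = -10.
Solving simultaneously gives x = 13/4, y = 1.

x = 13/4, y = 1, maximum f = -43/4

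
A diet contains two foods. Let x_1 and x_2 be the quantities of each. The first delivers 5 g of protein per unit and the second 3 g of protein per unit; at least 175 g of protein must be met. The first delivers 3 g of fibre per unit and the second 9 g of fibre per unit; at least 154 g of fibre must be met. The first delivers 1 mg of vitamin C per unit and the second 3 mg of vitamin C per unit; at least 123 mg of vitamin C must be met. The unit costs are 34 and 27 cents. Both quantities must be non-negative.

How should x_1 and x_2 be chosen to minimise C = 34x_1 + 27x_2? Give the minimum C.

The feasible region is unbounded (it extends along (0, 1), (1, 0)), but C strictly increases along every unbounded feasible direction, so there is no improving ray and the minimum is attained at a vertex.

The optimum lies where 5x_1 + 3x_2 = 175 and x_1 + 3x_2 = 123.
Solving simultaneously gives x_1 = 13, x_2 = 110/3.

x_1 = 13, x_2 = 110/3, minimum C = 1432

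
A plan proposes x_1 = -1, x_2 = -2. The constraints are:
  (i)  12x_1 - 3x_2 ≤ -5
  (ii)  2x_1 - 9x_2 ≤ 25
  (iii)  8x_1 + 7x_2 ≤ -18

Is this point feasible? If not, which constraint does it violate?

(i): -6 ≤ -5 ✓
(ii): 16 ≤ 25 ✓
(iii): -22 ≤ -18 ✓

feasible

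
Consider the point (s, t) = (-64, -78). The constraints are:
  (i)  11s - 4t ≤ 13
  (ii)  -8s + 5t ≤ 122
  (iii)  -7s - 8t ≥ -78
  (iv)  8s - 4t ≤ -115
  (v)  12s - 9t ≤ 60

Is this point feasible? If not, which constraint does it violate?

feasible

(i): -392 ≤ 13 ✓
(ii): 122 ≤ 122 ✓
(iii): 1072 ≥ -78 ✓
(iv): -200 ≤ -115 ✓
(v): -66 ≤ 60 ✓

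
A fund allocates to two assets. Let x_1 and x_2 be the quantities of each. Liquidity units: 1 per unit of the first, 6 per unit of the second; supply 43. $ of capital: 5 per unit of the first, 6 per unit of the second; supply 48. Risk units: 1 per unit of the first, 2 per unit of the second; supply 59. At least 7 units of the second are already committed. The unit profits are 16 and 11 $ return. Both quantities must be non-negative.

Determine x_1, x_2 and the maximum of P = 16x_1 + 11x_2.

x_1 = 1, x_2 = 7, maximum P = 93

Feasible corners and P = 16x_1 + 11x_2:
  (0, 43/6) → P = 473/6
  (0, 7) → P = 77
  (1, 7) → P = 93

The optimum lies where x_1 + 6x_2 = 43 and x_2 = 7.
Solving simultaneously gives x_1 = 1, x_2 = 7.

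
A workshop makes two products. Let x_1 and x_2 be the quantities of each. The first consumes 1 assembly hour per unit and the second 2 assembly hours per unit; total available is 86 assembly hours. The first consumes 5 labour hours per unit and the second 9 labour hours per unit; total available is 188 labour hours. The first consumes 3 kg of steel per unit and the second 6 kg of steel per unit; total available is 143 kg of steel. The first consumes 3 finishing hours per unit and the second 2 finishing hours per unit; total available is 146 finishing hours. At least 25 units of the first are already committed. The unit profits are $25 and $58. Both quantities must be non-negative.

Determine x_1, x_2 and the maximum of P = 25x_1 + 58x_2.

x_1 = 25, x_2 = 7, maximum P = 1031

Corner points and P = 25x_1 + 58x_2:
  (188/5, 0) → P = 940
  (25, 0) → P = 625
  (25, 7) → P = 1031

The optimum lies where 5x_1 + 9x_2 = 188 and x_1 = 25.
Solving simultaneously gives x_1 = 25, x_2 = 7.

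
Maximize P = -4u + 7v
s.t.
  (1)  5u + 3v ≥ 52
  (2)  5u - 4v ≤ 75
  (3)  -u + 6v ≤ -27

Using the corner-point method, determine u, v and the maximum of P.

u = 131/11, v = -83/33, maximum P = -2153/33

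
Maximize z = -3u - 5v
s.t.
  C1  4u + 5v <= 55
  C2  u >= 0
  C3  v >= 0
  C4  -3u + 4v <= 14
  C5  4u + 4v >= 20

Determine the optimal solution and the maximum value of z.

Feasible corners and z = -3u - 5v:
  (55/4, 0) → z = -165/4
  (150/31, 221/31) → z = -1555/31
  (5, 0) → z = -15
  (6/7, 29/7) → z = -163/7

At the optimal vertex, v = 0 and 4u + 4v = 20.
Solving simultaneously gives u = 5, v = 0.

u = 5, v = 0, maximum z = -15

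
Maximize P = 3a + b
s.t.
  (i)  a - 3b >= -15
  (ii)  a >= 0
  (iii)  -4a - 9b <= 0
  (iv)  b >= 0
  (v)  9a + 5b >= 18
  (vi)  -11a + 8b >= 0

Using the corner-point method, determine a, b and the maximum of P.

Corner points and P = 3a + b:
  (0, 5) → P = 5
  (24/5, 33/5) → P = 21
  (0, 18/5) → P = 18/5
  (144/127, 198/127) → P = 630/127

a = 24/5, b = 33/5, maximum P = 21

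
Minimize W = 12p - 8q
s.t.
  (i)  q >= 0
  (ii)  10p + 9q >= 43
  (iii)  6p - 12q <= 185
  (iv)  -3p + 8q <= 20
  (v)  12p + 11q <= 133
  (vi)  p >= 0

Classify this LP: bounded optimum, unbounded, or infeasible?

Vertices and W = 12p - 8q:
  (43/10, 0) → W = 258/5
  (133/12, 0) → W = 133
  (164/107, 329/107) → W = -664/107
  (844/129, 213/43) → W = 1672/43
The feasible region has finitely many vertices and no improving ray; the minimum is -664/107 at (164/107, 329/107).

bounded optimum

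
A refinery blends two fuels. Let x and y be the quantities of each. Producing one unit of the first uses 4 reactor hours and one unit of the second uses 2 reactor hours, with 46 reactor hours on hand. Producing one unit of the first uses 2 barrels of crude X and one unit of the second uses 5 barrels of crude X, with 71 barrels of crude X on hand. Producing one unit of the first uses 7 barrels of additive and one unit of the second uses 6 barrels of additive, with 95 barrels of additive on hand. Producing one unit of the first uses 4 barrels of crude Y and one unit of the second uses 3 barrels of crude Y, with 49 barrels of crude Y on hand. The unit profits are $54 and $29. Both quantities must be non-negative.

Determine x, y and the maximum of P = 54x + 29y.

Extreme points and P = 54x + 29y:
  (0, 0) → P = 0
  (0, 71/5) → P = 2059/5
  (23/2, 0) → P = 621
  (10, 3) → P = 627
  (49/23, 307/23) → P = 11549/23
  (3, 37/3) → P = 1559/3

x = 10, y = 3, maximum P = 627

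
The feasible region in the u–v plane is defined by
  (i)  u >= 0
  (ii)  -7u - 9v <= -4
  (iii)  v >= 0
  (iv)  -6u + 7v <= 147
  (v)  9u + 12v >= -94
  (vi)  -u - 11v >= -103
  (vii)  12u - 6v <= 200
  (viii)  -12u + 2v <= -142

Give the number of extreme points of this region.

Pairwise boundary intersections that survive every other constraint:
  (50/3, 0)
  (71/6, 0)
  (1409/69, 518/69)
  (884/67, 547/67)

4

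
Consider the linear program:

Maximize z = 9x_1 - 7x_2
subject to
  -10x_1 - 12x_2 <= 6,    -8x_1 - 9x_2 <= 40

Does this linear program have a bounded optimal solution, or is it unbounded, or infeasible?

unbounded

From the feasible point (-71, 176/3), moving in the direction (12, -10) keeps every constraint satisfied while z increases without bound.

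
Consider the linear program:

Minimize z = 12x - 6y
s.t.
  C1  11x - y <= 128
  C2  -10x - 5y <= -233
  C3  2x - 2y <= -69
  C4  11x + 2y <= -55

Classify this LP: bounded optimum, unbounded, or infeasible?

unbounded

From the feasible point (-741/35, 3113/35), moving in the direction (-2, 11) keeps every constraint satisfied while z decreases without bound.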